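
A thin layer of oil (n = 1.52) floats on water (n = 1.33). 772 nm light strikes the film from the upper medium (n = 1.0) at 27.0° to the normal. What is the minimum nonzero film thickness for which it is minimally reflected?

Ray reflecting at the top interface goes from n = 1.0 toward n = 1.52: a half-wave phase shift.
At the lower boundary (n = 1.52 to n = 1.33) the reflected ray undergoes no phase shift.
Exactly one π shift → a net half-wave offset.
For weak reflection here: 2 n t cos θ_r = m λ.
Snell's law: 1.0 sin 27.0° = 1.52 sin θ_r → sin θ_r = 0.299, cos θ_r = 0.954.
Minimum nonzero at m = 1: t = λ / (2 n cos θ_r) = 772 / (2 × 1.52 × 0.954) = 266 nm.

266 nm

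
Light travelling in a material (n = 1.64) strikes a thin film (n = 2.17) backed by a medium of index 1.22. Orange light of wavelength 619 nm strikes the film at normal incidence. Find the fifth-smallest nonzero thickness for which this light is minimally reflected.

713 nm

Ray reflecting at the top interface goes from n = 1.64 toward n = 2.17: a half-wave phase shift.
At the lower boundary (n = 2.17 to n = 1.22) the reflected ray undergoes no phase shift.
The two reflections differ by half a wavelength.
With one net inversion, destructive interference in reflection requires 2 n t = m λ.
The fifth-smallest nonzero thickness corresponds to m = 5: t = m λ / (2 n) = 5.00 × 619 / (2 × 2.17) = 713 nm.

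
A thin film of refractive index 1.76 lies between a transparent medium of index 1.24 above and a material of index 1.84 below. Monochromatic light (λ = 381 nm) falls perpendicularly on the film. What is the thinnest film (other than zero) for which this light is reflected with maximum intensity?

Ray reflecting at the top interface goes from n = 1.24 toward n = 1.76: a half-wave phase shift.
At the lower boundary (n = 1.76 to n = 1.84) the reflected ray undergoes a half-wave phase shift.
The two reflections carry the same phase change, so no net offset.
So the condition for constructive reflection is 2 n t = m λ.
Minimum nonzero at m = 1: t = λ / (2 n) = 381 / (2 × 1.76) = 108 nm.

108 nm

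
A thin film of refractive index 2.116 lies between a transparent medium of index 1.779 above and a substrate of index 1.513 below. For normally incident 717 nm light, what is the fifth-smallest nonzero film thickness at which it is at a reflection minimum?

847 nm

Top surface (1.779 → 2.116): reflection off a higher-index medium gives a half-wave phase shift.
Ray reflecting at the bottom interface goes from n = 2.116 toward n = 1.513: no phase shift.
The two reflections differ by half a wavelength.
For minimum reflection here: 2 n t = m λ.
The fifth-smallest nonzero thickness corresponds to m = 5: t = m λ / (2 n) = 5.00 × 717 / (2 × 2.116) = 847 nm.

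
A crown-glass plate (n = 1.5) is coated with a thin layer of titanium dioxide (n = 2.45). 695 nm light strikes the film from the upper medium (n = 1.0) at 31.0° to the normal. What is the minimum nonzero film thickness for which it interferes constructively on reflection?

At the upper boundary (n = 1.0 to n = 2.45) the reflected ray undergoes a half-wave phase shift.
Ray reflecting at the bottom interface goes from n = 2.45 toward n = 1.5: no phase shift.
Exactly one π shift → a net half-wave offset.
With one net inversion, constructive interference in reflection requires 2 n t cos θ_r = (m + ½) λ.
Snell's law: 1.0 sin 31.0° = 2.45 sin θ_r → sin θ_r = 0.210, cos θ_r = 0.978.
Minimum at m = 0: t = λ / (4 n cos θ_r) = 695 / (4 × 2.45 × 0.978) = 72.5 nm.

72.5 nm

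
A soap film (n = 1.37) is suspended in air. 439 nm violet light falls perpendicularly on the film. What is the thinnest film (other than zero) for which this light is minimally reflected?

160 nm

Top surface (1.0 → 1.37): reflection off a higher-index medium gives a half-wave phase shift.
Ray reflecting at the bottom interface goes from n = 1.37 toward n = 1.0: no phase shift.
Exactly one π shift → a net half-wave offset.
For minimum reflection here: 2 n t = m λ.
Minimum nonzero at m = 1: t = λ / (2 n) = 439 / (2 × 1.37) = 160 nm.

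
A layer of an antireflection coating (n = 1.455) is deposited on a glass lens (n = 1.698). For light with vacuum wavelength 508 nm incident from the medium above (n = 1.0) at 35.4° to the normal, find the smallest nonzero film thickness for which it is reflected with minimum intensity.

Ray reflecting at the top interface goes from n = 1.0 toward n = 1.455: a half-wave phase shift.
Ray reflecting at the bottom interface goes from n = 1.455 toward n = 1.698: a half-wave phase shift.
The two reflections carry the same phase change, so no net offset.
With no net inversion, destructive interference in reflection requires 2 n t cos θ_r = (m + ½) λ.
Snell's law: 1.0 sin 35.4° = 1.455 sin θ_r → sin θ_r = 0.398, cos θ_r = 0.917.
Minimum at m = 0: t = λ / (4 n cos θ_r) = 508 / (4 × 1.455 × 0.917) = 95.2 nm.

95.2 nm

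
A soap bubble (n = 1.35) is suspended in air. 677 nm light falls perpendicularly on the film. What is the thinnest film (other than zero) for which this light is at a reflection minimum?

251 nm

At the upper boundary (n = 1.0 to n = 1.35) the reflected ray undergoes a half-wave phase shift.
Bottom surface (1.35 → 1.0): reflection off a lower-index medium gives no phase shift.
Net: one phase inversion between the two reflected rays.
For weak reflection here: 2 n t = m λ.
Minimum nonzero at m = 1: t = λ / (2 n) = 677 / (2 × 1.35) = 251 nm.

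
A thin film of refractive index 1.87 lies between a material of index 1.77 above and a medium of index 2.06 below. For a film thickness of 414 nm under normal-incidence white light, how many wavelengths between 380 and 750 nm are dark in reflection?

2

Ray reflecting at the top interface goes from n = 1.77 toward n = 1.87: a half-wave phase shift.
Bottom surface (1.87 → 2.06): reflection off a higher-index medium gives a half-wave phase shift.
Zero or two π shifts → no net half-wave offset.
With no net inversion, destructive interference in reflection requires 2 n t = (m + ½) λ.
λ = 2 n t / (m + ½) = 1548 / (m + ½) nm.
m=1: 1032 nm (IR); m=2: 619 nm (visible); m=3: 442 nm (visible); m=4: 344 nm (UV).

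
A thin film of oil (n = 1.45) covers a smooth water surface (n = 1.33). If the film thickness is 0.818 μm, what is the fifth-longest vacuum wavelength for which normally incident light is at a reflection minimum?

474 nm

At the upper boundary (n = 1.0 to n = 1.45) the reflected ray undergoes a half-wave phase shift.
Bottom surface (1.45 → 1.33): reflection off a lower-index medium gives no phase shift.
Net: one phase inversion between the two reflected rays.
For weak reflection here: 2 n t = m λ.
λ = 2 n t / m. The fifth-longest wavelength is m = 5: λ = 2 × 1.45 × 818 / 5.00 = 474 nm.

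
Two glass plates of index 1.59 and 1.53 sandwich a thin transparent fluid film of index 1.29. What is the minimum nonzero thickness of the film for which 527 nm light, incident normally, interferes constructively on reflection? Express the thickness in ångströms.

Ray reflecting at the top interface goes from n = 1.59 toward n = 1.29: no phase shift.
Ray reflecting at the bottom interface goes from n = 1.29 toward n = 1.53: a half-wave phase shift.
Net: one phase inversion between the two reflected rays.
For maximum reflection here: 2 n t = (m + ½) λ.
Minimum at m = 0: t = λ / (4 n) = 527 / (4 × 1.29) = 102 nm.

1021 Å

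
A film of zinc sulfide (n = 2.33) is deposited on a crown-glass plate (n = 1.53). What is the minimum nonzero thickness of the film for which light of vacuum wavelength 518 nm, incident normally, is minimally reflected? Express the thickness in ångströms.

At the upper boundary (n = 1.0 to n = 2.33) the reflected ray undergoes a half-wave phase shift.
Ray reflecting at the bottom interface goes from n = 2.33 toward n = 1.53: no phase shift.
The two reflections differ by half a wavelength.
With one net inversion, destructive interference in reflection requires 2 n t = m λ.
Minimum nonzero at m = 1: t = λ / (2 n) = 518 / (2 × 2.33) = 111 nm.

1112 Å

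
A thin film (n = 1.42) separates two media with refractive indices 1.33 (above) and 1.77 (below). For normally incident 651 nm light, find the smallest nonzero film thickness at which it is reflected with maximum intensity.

229 nm

Ray reflecting at the top interface goes from n = 1.33 toward n = 1.42: a half-wave phase shift.
Bottom surface (1.42 → 1.77): reflection off a higher-index medium gives a half-wave phase shift.
The two reflections carry the same phase change, so no net offset.
With no net inversion, constructive interference in reflection requires 2 n t = m λ.
Minimum nonzero at m = 1: t = λ / (2 n) = 651 / (2 × 1.42) = 229 nm.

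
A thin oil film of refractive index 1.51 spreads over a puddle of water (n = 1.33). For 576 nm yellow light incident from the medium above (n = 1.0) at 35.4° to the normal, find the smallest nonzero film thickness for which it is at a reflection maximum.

Top surface (1.0 → 1.51): reflection off a higher-index medium gives a half-wave phase shift.
At the lower boundary (n = 1.51 to n = 1.33) the reflected ray undergoes no phase shift.
Exactly one π shift → a net half-wave offset.
With one net inversion, constructive interference in reflection requires 2 n t cos θ_r = (m + ½) λ.
Snell's law: 1.0 sin 35.4° = 1.51 sin θ_r → sin θ_r = 0.384, cos θ_r = 0.923.
Minimum at m = 0: t = λ / (4 n cos θ_r) = 576 / (4 × 1.51 × 0.923) = 103 nm.

103 nm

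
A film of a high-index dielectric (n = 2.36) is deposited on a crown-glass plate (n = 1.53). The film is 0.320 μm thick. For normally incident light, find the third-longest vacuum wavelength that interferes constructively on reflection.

At the upper boundary (n = 1.0 to n = 2.36) the reflected ray undergoes a half-wave phase shift.
Bottom surface (2.36 → 1.53): reflection off a lower-index medium gives no phase shift.
Exactly one π shift → a net half-wave offset.
For strong reflection here: 2 n t = (m + ½) λ.
λ = 2 n t / (m + ½). The third-longest wavelength is m = 2: λ = 2 × 2.36 × 320 / 2.50 = 604 nm.

604 nm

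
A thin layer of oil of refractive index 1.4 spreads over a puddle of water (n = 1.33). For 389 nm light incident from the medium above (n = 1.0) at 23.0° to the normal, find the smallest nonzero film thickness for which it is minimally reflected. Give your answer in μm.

Ray reflecting at the top interface goes from n = 1.0 toward n = 1.4: a half-wave phase shift.
At the lower boundary (n = 1.4 to n = 1.33) the reflected ray undergoes no phase shift.
Net: one phase inversion between the two reflected rays.
For dark reflection here: 2 n t cos θ_r = m λ.
Snell's law: 1.0 sin 23.0° = 1.4 sin θ_r → sin θ_r = 0.279, cos θ_r = 0.960.
Minimum nonzero at m = 1: t = λ / (2 n cos θ_r) = 389 / (2 × 1.4 × 0.960) = 145 nm.

0.145 μm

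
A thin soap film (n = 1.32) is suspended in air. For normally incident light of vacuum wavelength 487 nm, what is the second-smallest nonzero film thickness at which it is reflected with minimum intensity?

369 nm

Ray reflecting at the top interface goes from n = 1.0 toward n = 1.32: a half-wave phase shift.
Bottom surface (1.32 → 1.0): reflection off a lower-index medium gives no phase shift.
The two reflections differ by half a wavelength.
With one net inversion, destructive interference in reflection requires 2 n t = m λ.
The second-smallest nonzero thickness corresponds to m = 2: t = m λ / (2 n) = 2.00 × 487 / (2 × 1.32) = 369 nm.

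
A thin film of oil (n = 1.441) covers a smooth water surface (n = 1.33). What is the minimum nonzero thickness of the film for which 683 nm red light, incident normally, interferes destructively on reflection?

237 nm

Ray reflecting at the top interface goes from n = 1.0 toward n = 1.441: a half-wave phase shift.
At the lower boundary (n = 1.441 to n = 1.33) the reflected ray undergoes no phase shift.
Net: one phase inversion between the two reflected rays.
So the condition for destructive reflection is 2 n t = m λ.
Minimum nonzero at m = 1: t = λ / (2 n) = 683 / (2 × 1.441) = 237 nm.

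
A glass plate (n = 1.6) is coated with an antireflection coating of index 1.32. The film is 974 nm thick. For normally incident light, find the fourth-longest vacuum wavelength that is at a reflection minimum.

735 nm

At the upper boundary (n = 1.0 to n = 1.32) the reflected ray undergoes a half-wave phase shift.
At the lower boundary (n = 1.32 to n = 1.6) the reflected ray undergoes a half-wave phase shift.
Zero or two π shifts → no net half-wave offset.
With no net inversion, destructive interference in reflection requires 2 n t = (m + ½) λ.
λ = 2 n t / (m + ½). The fourth-longest wavelength is m = 3: λ = 2 × 1.32 × 974 / 3.50 = 735 nm.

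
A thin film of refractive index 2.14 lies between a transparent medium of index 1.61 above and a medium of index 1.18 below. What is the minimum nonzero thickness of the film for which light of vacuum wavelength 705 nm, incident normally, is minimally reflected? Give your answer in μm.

Ray reflecting at the top interface goes from n = 1.61 toward n = 2.14: a half-wave phase shift.
Bottom surface (2.14 → 1.18): reflection off a lower-index medium gives no phase shift.
The two reflections differ by half a wavelength.
For minimum reflection here: 2 n t = m λ.
Minimum nonzero at m = 1: t = λ / (2 n) = 705 / (2 × 2.14) = 165 nm.

0.165 μm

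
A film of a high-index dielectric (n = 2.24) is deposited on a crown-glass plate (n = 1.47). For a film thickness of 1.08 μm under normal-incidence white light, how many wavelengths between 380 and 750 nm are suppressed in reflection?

Top surface (1.0 → 2.24): reflection off a higher-index medium gives a half-wave phase shift.
Bottom surface (2.24 → 1.47): reflection off a lower-index medium gives no phase shift.
Exactly one π shift → a net half-wave offset.
For minimum reflection here: 2 n t = m λ.
λ = 2 n t / m = 4838 / m nm.
m=6: 806 nm (IR); m=7: 691 nm (visible); m=8: 605 nm (visible); m=9: 538 nm (visible); m=10: 484 nm (visible); m=11: 440 nm (visible); m=12: 403 nm (visible); m=13: 372 nm (UV).

6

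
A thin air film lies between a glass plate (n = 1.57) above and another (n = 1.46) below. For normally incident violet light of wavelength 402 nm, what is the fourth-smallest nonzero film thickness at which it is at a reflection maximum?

Ray reflecting at the top interface goes from n = 1.57 toward n = 1.0: no phase shift.
Bottom surface (1.0 → 1.46): reflection off a higher-index medium gives a half-wave phase shift.
Net: one phase inversion between the two reflected rays.
So the condition for constructive reflection is 2 n t = (m + ½) λ.
The fourth-smallest nonzero thickness corresponds to m = 3: t = (m + ½) λ / (2 n) = 3.50 × 402 / (2 × 1.0) = 704 nm.

704 nm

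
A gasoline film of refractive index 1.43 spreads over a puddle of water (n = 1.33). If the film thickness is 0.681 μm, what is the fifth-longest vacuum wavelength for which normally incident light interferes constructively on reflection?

433 nm

Top surface (1.0 → 1.43): reflection off a higher-index medium gives a half-wave phase shift.
At the lower boundary (n = 1.43 to n = 1.33) the reflected ray undergoes no phase shift.
The two reflections differ by half a wavelength.
So the condition for constructive reflection is 2 n t = (m + ½) λ.
λ = 2 n t / (m + ½). The fifth-longest wavelength is m = 4: λ = 2 × 1.43 × 681 / 4.50 = 433 nm.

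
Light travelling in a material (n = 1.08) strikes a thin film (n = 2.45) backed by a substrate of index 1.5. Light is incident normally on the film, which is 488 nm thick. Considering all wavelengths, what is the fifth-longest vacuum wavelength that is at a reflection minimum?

478 nm

Top surface (1.08 → 2.45): reflection off a higher-index medium gives a half-wave phase shift.
Ray reflecting at the bottom interface goes from n = 2.45 toward n = 1.5: no phase shift.
Net: one phase inversion between the two reflected rays.
With one net inversion, destructive interference in reflection requires 2 n t = m λ.
λ = 2 n t / m. The fifth-longest wavelength is m = 5: λ = 2 × 2.45 × 488 / 5.00 = 478 nm.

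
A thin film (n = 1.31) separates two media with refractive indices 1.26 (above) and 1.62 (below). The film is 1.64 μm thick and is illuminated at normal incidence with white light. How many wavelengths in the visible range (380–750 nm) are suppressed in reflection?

Ray reflecting at the top interface goes from n = 1.26 toward n = 1.31: a half-wave phase shift.
Ray reflecting at the bottom interface goes from n = 1.31 toward n = 1.62: a half-wave phase shift.
The two reflections carry the same phase change, so no net offset.
For minimum reflection here: 2 n t = (m + ½) λ.
λ = 2 n t / (m + ½) = 4297 / (m + ½) nm.
m=5: 781 nm (IR); m=6: 661 nm (visible); m=7: 573 nm (visible); m=8: 506 nm (visible); m=9: 452 nm (visible); m=10: 409 nm (visible); m=11: 374 nm (UV).

5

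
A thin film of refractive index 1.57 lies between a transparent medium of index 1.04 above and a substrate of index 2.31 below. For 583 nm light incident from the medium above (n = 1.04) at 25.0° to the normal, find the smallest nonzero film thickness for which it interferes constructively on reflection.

Ray reflecting at the top interface goes from n = 1.04 toward n = 1.57: a half-wave phase shift.
Bottom surface (1.57 → 2.31): reflection off a higher-index medium gives a half-wave phase shift.
Net: no relative phase inversion (both shifts match).
For strong reflection here: 2 n t cos θ_r = m λ.
Snell's law: 1.04 sin 25.0° = 1.57 sin θ_r → sin θ_r = 0.280, cos θ_r = 0.960.
Minimum nonzero at m = 1: t = λ / (2 n cos θ_r) = 583 / (2 × 1.57 × 0.960) = 193 nm.

193 nm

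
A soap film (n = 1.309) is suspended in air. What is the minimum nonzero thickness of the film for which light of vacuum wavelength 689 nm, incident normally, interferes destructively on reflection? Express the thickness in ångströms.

Top surface (1.0 → 1.309): reflection off a higher-index medium gives a half-wave phase shift.
At the lower boundary (n = 1.309 to n = 1.0) the reflected ray undergoes no phase shift.
The two reflections differ by half a wavelength.
So the condition for destructive reflection is 2 n t = m λ.
Minimum nonzero at m = 1: t = λ / (2 n) = 689 / (2 × 1.309) = 263 nm.

2632 Å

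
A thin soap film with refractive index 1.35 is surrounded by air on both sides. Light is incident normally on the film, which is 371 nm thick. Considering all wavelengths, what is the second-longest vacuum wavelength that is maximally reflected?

668 nm

Ray reflecting at the top interface goes from n = 1.0 toward n = 1.35: a half-wave phase shift.
At the lower boundary (n = 1.35 to n = 1.0) the reflected ray undergoes no phase shift.
The two reflections differ by half a wavelength.
With one net inversion, constructive interference in reflection requires 2 n t = (m + ½) λ.
λ = 2 n t / (m + ½). The second-longest wavelength is m = 1: λ = 2 × 1.35 × 371 / 1.50 = 668 nm.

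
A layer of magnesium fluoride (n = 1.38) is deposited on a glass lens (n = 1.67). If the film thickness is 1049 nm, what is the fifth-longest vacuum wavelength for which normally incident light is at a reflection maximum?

579 nm

At the upper boundary (n = 1.0 to n = 1.38) the reflected ray undergoes a half-wave phase shift.
Bottom surface (1.38 → 1.67): reflection off a higher-index medium gives a half-wave phase shift.
Net: no relative phase inversion (both shifts match).
For bright reflection here: 2 n t = m λ.
λ = 2 n t / m. The fifth-longest wavelength is m = 5: λ = 2 × 1.38 × 1049 / 5.00 = 579 nm.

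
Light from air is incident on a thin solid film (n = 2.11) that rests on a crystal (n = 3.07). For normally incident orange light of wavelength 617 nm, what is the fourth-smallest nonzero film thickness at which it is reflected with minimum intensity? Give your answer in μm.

At the upper boundary (n = 1.0 to n = 2.11) the reflected ray undergoes a half-wave phase shift.
Ray reflecting at the bottom interface goes from n = 2.11 toward n = 3.07: a half-wave phase shift.
The two reflections carry the same phase change, so no net offset.
So the condition for destructive reflection is 2 n t = (m + ½) λ.
The fourth-smallest nonzero thickness corresponds to m = 3: t = (m + ½) λ / (2 n) = 3.50 × 617 / (2 × 2.11) = 512 nm.

0.512 μm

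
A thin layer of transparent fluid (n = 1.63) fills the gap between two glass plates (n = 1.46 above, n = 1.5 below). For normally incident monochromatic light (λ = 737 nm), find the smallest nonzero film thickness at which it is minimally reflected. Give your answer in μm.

0.226 μm

Ray reflecting at the top interface goes from n = 1.46 toward n = 1.63: a half-wave phase shift.
Bottom surface (1.63 → 1.5): reflection off a lower-index medium gives no phase shift.
Net: one phase inversion between the two reflected rays.
For weak reflection here: 2 n t = m λ.
Minimum nonzero at m = 1: t = λ / (2 n) = 737 / (2 × 1.63) = 226 nm.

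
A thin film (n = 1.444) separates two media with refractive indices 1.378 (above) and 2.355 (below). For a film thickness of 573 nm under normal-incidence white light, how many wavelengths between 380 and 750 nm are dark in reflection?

2

Ray reflecting at the top interface goes from n = 1.378 toward n = 1.444: a half-wave phase shift.
Bottom surface (1.444 → 2.355): reflection off a higher-index medium gives a half-wave phase shift.
Net: no relative phase inversion (both shifts match).
For weak reflection here: 2 n t = (m + ½) λ.
λ = 2 n t / (m + ½) = 1655 / (m + ½) nm.
m=1: 1103 nm (IR); m=2: 662 nm (visible); m=3: 473 nm (visible); m=4: 368 nm (UV).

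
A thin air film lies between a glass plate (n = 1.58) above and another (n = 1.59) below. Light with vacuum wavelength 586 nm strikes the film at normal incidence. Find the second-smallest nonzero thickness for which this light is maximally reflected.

440 nm

Top surface (1.58 → 1.0): reflection off a lower-index medium gives no phase shift.
At the lower boundary (n = 1.0 to n = 1.59) the reflected ray undergoes a half-wave phase shift.
The two reflections differ by half a wavelength.
For strong reflection here: 2 n t = (m + ½) λ.
The second-smallest nonzero thickness corresponds to m = 1: t = (m + ½) λ / (2 n) = 1.50 × 586 / (2 × 1.0) = 440 nm.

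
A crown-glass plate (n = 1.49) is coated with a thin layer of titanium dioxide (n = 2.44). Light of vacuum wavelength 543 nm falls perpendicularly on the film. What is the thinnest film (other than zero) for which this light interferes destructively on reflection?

Top surface (1.0 → 2.44): reflection off a higher-index medium gives a half-wave phase shift.
Bottom surface (2.44 → 1.49): reflection off a lower-index medium gives no phase shift.
The two reflections differ by half a wavelength.
For dark reflection here: 2 n t = m λ.
Minimum nonzero at m = 1: t = λ / (2 n) = 543 / (2 × 2.44) = 111 nm.

111 nm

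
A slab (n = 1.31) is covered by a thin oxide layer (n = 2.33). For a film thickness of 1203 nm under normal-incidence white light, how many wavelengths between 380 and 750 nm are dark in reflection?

At the upper boundary (n = 1.0 to n = 2.33) the reflected ray undergoes a half-wave phase shift.
Ray reflecting at the bottom interface goes from n = 2.33 toward n = 1.31: no phase shift.
The two reflections differ by half a wavelength.
So the condition for destructive reflection is 2 n t = m λ.
λ = 2 n t / m = 5606 / m nm.
m=7: 801 nm (IR); m=8: 701 nm (visible); m=9: 623 nm (visible); m=10: 561 nm (visible); m=11: 510 nm (visible); m=12: 467 nm (visible); m=13: 431 nm (visible); m=14: 400 nm (visible); m=15: 374 nm (UV).

7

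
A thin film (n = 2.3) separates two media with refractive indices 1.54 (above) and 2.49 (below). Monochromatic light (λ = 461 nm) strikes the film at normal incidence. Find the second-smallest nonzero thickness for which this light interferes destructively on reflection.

150 nm

Top surface (1.54 → 2.3): reflection off a higher-index medium gives a half-wave phase shift.
Ray reflecting at the bottom interface goes from n = 2.3 toward n = 2.49: a half-wave phase shift.
Net: no relative phase inversion (both shifts match).
So the condition for destructive reflection is 2 n t = (m + ½) λ.
The second-smallest nonzero thickness corresponds to m = 1: t = (m + ½) λ / (2 n) = 1.50 × 461 / (2 × 2.3) = 150 nm.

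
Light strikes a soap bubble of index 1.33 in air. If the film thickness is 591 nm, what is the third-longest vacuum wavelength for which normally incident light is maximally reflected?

629 nm

Top surface (1.0 → 1.33): reflection off a higher-index medium gives a half-wave phase shift.
Ray reflecting at the bottom interface goes from n = 1.33 toward n = 1.0: no phase shift.
The two reflections differ by half a wavelength.
So the condition for constructive reflection is 2 n t = (m + ½) λ.
λ = 2 n t / (m + ½). The third-longest wavelength is m = 2: λ = 2 × 1.33 × 591 / 2.50 = 629 nm.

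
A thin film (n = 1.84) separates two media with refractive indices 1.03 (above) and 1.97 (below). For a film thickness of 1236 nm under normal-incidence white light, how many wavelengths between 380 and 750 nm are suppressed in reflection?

6

At the upper boundary (n = 1.03 to n = 1.84) the reflected ray undergoes a half-wave phase shift.
Bottom surface (1.84 → 1.97): reflection off a higher-index medium gives a half-wave phase shift.
Zero or two π shifts → no net half-wave offset.
For minimum reflection here: 2 n t = (m + ½) λ.
λ = 2 n t / (m + ½) = 4548 / (m + ½) nm.
m=5: 827 nm (IR); m=6: 700 nm (visible); m=7: 606 nm (visible); m=8: 535 nm (visible); m=9: 479 nm (visible); m=10: 433 nm (visible); m=11: 396 nm (visible); m=12: 364 nm (UV).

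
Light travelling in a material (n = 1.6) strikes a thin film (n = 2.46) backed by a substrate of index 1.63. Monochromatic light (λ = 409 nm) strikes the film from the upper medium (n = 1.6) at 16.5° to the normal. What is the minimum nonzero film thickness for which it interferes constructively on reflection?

42.3 nm

At the upper boundary (n = 1.6 to n = 2.46) the reflected ray undergoes a half-wave phase shift.
At the lower boundary (n = 2.46 to n = 1.63) the reflected ray undergoes no phase shift.
Exactly one π shift → a net half-wave offset.
With one net inversion, constructive interference in reflection requires 2 n t cos θ_r = (m + ½) λ.
Snell's law: 1.6 sin 16.5° = 2.46 sin θ_r → sin θ_r = 0.185, cos θ_r = 0.983.
Minimum at m = 0: t = λ / (4 n cos θ_r) = 409 / (4 × 2.46 × 0.983) = 42.3 nm.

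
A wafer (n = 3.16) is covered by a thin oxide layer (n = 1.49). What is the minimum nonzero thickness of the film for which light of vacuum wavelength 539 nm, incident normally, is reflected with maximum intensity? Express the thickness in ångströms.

1809 Å

Ray reflecting at the top interface goes from n = 1.0 toward n = 1.49: a half-wave phase shift.
Ray reflecting at the bottom interface goes from n = 1.49 toward n = 3.16: a half-wave phase shift.
Net: no relative phase inversion (both shifts match).
So the condition for constructive reflection is 2 n t = m λ.
Minimum nonzero at m = 1: t = λ / (2 n) = 539 / (2 × 1.49) = 181 nm.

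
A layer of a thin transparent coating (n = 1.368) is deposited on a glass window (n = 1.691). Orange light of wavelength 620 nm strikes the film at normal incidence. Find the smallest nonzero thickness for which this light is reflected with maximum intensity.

Top surface (1.0 → 1.368): reflection off a higher-index medium gives a half-wave phase shift.
Bottom surface (1.368 → 1.691): reflection off a higher-index medium gives a half-wave phase shift.
The two reflections carry the same phase change, so no net offset.
For maximum reflection here: 2 n t = m λ.
The smallest nonzero thickness corresponds to m = 1: t = m λ / (2 n) = 1.00 × 620 / (2 × 1.368) = 227 nm.

227 nm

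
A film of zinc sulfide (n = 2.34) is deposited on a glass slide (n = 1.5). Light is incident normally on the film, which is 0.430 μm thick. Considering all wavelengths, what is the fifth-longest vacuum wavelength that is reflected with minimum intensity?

402 nm

Top surface (1.0 → 2.34): reflection off a higher-index medium gives a half-wave phase shift.
Bottom surface (2.34 → 1.5): reflection off a lower-index medium gives no phase shift.
Net: one phase inversion between the two reflected rays.
With one net inversion, destructive interference in reflection requires 2 n t = m λ.
λ = 2 n t / m. The fifth-longest wavelength is m = 5: λ = 2 × 2.34 × 430 / 5.00 = 402 nm.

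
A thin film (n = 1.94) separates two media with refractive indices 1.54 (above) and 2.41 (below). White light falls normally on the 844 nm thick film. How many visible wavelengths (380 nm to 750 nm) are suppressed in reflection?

Ray reflecting at the top interface goes from n = 1.54 toward n = 1.94: a half-wave phase shift.
Ray reflecting at the bottom interface goes from n = 1.94 toward n = 2.41: a half-wave phase shift.
The two reflections carry the same phase change, so no net offset.
With no net inversion, destructive interference in reflection requires 2 n t = (m + ½) λ.
λ = 2 n t / (m + ½) = 3275 / (m + ½) nm.
m=3: 936 nm (IR); m=4: 728 nm (visible); m=5: 595 nm (visible); m=6: 504 nm (visible); m=7: 437 nm (visible); m=8: 385 nm (visible); m=9: 345 nm (UV).

5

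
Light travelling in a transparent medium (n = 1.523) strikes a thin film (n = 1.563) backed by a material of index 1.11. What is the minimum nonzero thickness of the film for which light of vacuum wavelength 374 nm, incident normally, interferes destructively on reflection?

Ray reflecting at the top interface goes from n = 1.523 toward n = 1.563: a half-wave phase shift.
Bottom surface (1.563 → 1.11): reflection off a lower-index medium gives no phase shift.
Exactly one π shift → a net half-wave offset.
With one net inversion, destructive interference in reflection requires 2 n t = m λ.
Minimum nonzero at m = 1: t = λ / (2 n) = 374 / (2 × 1.563) = 120 nm.

120 nm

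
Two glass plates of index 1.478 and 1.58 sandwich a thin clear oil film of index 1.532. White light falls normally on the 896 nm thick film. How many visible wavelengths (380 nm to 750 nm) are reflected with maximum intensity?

At the upper boundary (n = 1.478 to n = 1.532) the reflected ray undergoes a half-wave phase shift.
Ray reflecting at the bottom interface goes from n = 1.532 toward n = 1.58: a half-wave phase shift.
Zero or two π shifts → no net half-wave offset.
So the condition for constructive reflection is 2 n t = m λ.
λ = 2 n t / m = 2745 / m nm.
m=3: 915 nm (IR); m=4: 686 nm (visible); m=5: 549 nm (visible); m=6: 458 nm (visible); m=7: 392 nm (visible); m=8: 343 nm (UV).

4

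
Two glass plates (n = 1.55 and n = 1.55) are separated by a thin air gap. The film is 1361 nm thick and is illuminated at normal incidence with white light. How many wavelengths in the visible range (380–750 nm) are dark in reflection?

Top surface (1.55 → 1.0): reflection off a lower-index medium gives no phase shift.
Bottom surface (1.0 → 1.55): reflection off a higher-index medium gives a half-wave phase shift.
The two reflections differ by half a wavelength.
With one net inversion, destructive interference in reflection requires 2 n t = m λ.
λ = 2 n t / m = 2722 / m nm.
m=3: 907 nm (IR); m=4: 681 nm (visible); m=5: 544 nm (visible); m=6: 454 nm (visible); m=7: 389 nm (visible); m=8: 340 nm (UV).

4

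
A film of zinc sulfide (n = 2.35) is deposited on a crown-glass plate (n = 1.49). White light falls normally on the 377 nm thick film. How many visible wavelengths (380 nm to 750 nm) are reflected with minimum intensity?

At the upper boundary (n = 1.0 to n = 2.35) the reflected ray undergoes a half-wave phase shift.
Ray reflecting at the bottom interface goes from n = 2.35 toward n = 1.49: no phase shift.
Exactly one π shift → a net half-wave offset.
So the condition for destructive reflection is 2 n t = m λ.
λ = 2 n t / m = 1772 / m nm.
m=2: 886 nm (IR); m=3: 591 nm (visible); m=4: 443 nm (visible); m=5: 354 nm (UV).

2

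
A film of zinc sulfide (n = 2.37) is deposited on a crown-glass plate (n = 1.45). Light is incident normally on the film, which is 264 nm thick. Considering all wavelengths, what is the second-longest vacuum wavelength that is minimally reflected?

626 nm

Ray reflecting at the top interface goes from n = 1.0 toward n = 2.37: a half-wave phase shift.
Ray reflecting at the bottom interface goes from n = 2.37 toward n = 1.45: no phase shift.
Net: one phase inversion between the two reflected rays.
For weak reflection here: 2 n t = m λ.
λ = 2 n t / m. The second-longest wavelength is m = 2: λ = 2 × 2.37 × 264 / 2.00 = 626 nm.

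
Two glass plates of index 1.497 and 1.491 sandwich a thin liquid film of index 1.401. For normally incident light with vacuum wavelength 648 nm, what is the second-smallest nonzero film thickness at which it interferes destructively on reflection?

Top surface (1.497 → 1.401): reflection off a lower-index medium gives no phase shift.
At the lower boundary (n = 1.401 to n = 1.491) the reflected ray undergoes a half-wave phase shift.
Exactly one π shift → a net half-wave offset.
For weak reflection here: 2 n t = m λ.
The second-smallest nonzero thickness corresponds to m = 2: t = m λ / (2 n) = 2.00 × 648 / (2 × 1.401) = 463 nm.

463 nm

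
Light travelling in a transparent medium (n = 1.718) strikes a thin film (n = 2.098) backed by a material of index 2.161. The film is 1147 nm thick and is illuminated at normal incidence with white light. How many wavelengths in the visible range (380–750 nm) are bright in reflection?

Top surface (1.718 → 2.098): reflection off a higher-index medium gives a half-wave phase shift.
At the lower boundary (n = 2.098 to n = 2.161) the reflected ray undergoes a half-wave phase shift.
The two reflections carry the same phase change, so no net offset.
For bright reflection here: 2 n t = m λ.
λ = 2 n t / m = 4813 / m nm.
m=6: 802 nm (IR); m=7: 688 nm (visible); m=8: 602 nm (visible); m=9: 535 nm (visible); m=10: 481 nm (visible); m=11: 438 nm (visible); m=12: 401 nm (visible); m=13: 370 nm (UV).

6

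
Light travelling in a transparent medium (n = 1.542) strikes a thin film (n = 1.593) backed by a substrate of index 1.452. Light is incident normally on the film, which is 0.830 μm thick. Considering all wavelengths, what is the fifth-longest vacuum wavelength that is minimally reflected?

At the upper boundary (n = 1.542 to n = 1.593) the reflected ray undergoes a half-wave phase shift.
Ray reflecting at the bottom interface goes from n = 1.593 toward n = 1.452: no phase shift.
Net: one phase inversion between the two reflected rays.
For weak reflection here: 2 n t = m λ.
λ = 2 n t / m. The fifth-longest wavelength is m = 5: λ = 2 × 1.593 × 830 / 5.00 = 529 nm.

529 nm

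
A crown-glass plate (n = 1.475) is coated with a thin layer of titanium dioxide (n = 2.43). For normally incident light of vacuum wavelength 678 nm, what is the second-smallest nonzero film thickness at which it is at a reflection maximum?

209 nm

Top surface (1.0 → 2.43): reflection off a higher-index medium gives a half-wave phase shift.
Ray reflecting at the bottom interface goes from n = 2.43 toward n = 1.475: no phase shift.
The two reflections differ by half a wavelength.
For bright reflection here: 2 n t = (m + ½) λ.
The second-smallest nonzero thickness corresponds to m = 1: t = (m + ½) λ / (2 n) = 1.50 × 678 / (2 × 2.43) = 209 nm.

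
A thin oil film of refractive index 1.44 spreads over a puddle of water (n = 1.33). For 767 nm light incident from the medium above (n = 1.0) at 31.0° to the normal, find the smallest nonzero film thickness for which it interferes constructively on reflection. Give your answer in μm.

0.143 μm

Ray reflecting at the top interface goes from n = 1.0 toward n = 1.44: a half-wave phase shift.
At the lower boundary (n = 1.44 to n = 1.33) the reflected ray undergoes no phase shift.
Exactly one π shift → a net half-wave offset.
For bright reflection here: 2 n t cos θ_r = (m + ½) λ.
Snell's law: 1.0 sin 31.0° = 1.44 sin θ_r → sin θ_r = 0.358, cos θ_r = 0.934.
Minimum at m = 0: t = λ / (4 n cos θ_r) = 767 / (4 × 1.44 × 0.934) = 143 nm.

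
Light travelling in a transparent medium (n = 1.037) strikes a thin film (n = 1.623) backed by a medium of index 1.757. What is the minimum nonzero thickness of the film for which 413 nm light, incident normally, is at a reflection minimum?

63.6 nm

At the upper boundary (n = 1.037 to n = 1.623) the reflected ray undergoes a half-wave phase shift.
Bottom surface (1.623 → 1.757): reflection off a higher-index medium gives a half-wave phase shift.
Net: no relative phase inversion (both shifts match).
So the condition for destructive reflection is 2 n t = (m + ½) λ.
Minimum at m = 0: t = λ / (4 n) = 413 / (4 × 1.623) = 63.6 nm.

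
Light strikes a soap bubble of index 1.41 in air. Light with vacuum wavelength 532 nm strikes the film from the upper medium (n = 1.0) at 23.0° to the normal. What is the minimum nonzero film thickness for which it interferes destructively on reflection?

196 nm

Top surface (1.0 → 1.41): reflection off a higher-index medium gives a half-wave phase shift.
Ray reflecting at the bottom interface goes from n = 1.41 toward n = 1.0: no phase shift.
Exactly one π shift → a net half-wave offset.
So the condition for destructive reflection is 2 n t cos θ_r = m λ.
Snell's law: 1.0 sin 23.0° = 1.41 sin θ_r → sin θ_r = 0.277, cos θ_r = 0.961.
Minimum nonzero at m = 1: t = λ / (2 n cos θ_r) = 532 / (2 × 1.41 × 0.961) = 196 nm.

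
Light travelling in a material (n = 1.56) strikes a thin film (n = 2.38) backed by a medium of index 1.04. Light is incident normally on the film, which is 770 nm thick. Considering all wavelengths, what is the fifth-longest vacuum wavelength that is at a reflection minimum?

Top surface (1.56 → 2.38): reflection off a higher-index medium gives a half-wave phase shift.
At the lower boundary (n = 2.38 to n = 1.04) the reflected ray undergoes no phase shift.
The two reflections differ by half a wavelength.
With one net inversion, destructive interference in reflection requires 2 n t = m λ.
λ = 2 n t / m. The fifth-longest wavelength is m = 5: λ = 2 × 2.38 × 770 / 5.00 = 733 nm.

733 nm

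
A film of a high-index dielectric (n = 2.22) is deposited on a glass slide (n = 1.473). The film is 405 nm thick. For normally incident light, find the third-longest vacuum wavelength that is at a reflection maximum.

Ray reflecting at the top interface goes from n = 1.0 toward n = 2.22: a half-wave phase shift.
Ray reflecting at the bottom interface goes from n = 2.22 toward n = 1.473: no phase shift.
Exactly one π shift → a net half-wave offset.
So the condition for constructive reflection is 2 n t = (m + ½) λ.
λ = 2 n t / (m + ½). The third-longest wavelength is m = 2: λ = 2 × 2.22 × 405 / 2.50 = 719 nm.

719 nm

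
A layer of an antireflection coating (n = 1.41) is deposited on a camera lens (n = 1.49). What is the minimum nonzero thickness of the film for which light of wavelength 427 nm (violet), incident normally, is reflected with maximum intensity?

151 nm

At the upper boundary (n = 1.0 to n = 1.41) the reflected ray undergoes a half-wave phase shift.
At the lower boundary (n = 1.41 to n = 1.49) the reflected ray undergoes a half-wave phase shift.
The two reflections carry the same phase change, so no net offset.
So the condition for constructive reflection is 2 n t = m λ.
Minimum nonzero at m = 1: t = λ / (2 n) = 427 / (2 × 1.41) = 151 nm.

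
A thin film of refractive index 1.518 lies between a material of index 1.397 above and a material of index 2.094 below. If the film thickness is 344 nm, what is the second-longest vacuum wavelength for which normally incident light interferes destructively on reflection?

Ray reflecting at the top interface goes from n = 1.397 toward n = 1.518: a half-wave phase shift.
At the lower boundary (n = 1.518 to n = 2.094) the reflected ray undergoes a half-wave phase shift.
The two reflections carry the same phase change, so no net offset.
So the condition for destructive reflection is 2 n t = (m + ½) λ.
λ = 2 n t / (m + ½). The second-longest wavelength is m = 1: λ = 2 × 1.518 × 344 / 1.50 = 696 nm.

696 nm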